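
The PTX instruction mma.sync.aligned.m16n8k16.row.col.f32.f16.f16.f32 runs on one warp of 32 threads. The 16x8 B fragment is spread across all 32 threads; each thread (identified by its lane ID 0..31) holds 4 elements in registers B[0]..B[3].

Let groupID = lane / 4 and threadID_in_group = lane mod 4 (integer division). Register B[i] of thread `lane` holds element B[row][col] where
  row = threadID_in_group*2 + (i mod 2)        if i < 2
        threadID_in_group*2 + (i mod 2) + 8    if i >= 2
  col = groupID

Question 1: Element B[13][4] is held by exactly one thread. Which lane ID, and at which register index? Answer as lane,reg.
18,3

c:4=>grp=4  r:13=>rB=1,tig=2,lo=1
L=4*4+2=18  i=1*2+1=3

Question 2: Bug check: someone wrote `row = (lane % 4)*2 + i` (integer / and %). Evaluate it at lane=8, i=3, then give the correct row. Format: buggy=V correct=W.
`(lane % 4)*2 + i`[8,3]⇒3
lane 8⇒8/4=2, 8 mod 4=0
i=3  r:2·0+1+8⇒9  c:2
row: 3 vs 9

buggy=3 correct=9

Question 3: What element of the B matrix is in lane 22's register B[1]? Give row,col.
L=22⇒gr=22>>2=5, th=22&3=2
[1]⇒row 2·2+1+0=5  col gr=5

5,5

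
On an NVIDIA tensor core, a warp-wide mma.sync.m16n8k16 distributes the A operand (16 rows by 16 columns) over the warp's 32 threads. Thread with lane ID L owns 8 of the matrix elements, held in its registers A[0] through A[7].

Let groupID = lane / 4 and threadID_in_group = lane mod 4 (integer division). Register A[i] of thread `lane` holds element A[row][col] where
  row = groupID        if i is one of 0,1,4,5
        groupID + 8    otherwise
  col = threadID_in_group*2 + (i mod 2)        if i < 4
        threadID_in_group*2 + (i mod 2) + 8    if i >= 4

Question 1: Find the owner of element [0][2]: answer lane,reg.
r:0=>grp=0,rB=0  c:2=>cB=0,tig=1,lo=0
L=0*4+1=1  i=0*4+0*2+0=0

1,0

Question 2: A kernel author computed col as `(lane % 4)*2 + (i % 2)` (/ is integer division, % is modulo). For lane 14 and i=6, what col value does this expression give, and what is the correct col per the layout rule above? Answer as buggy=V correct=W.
buggy=4 correct=12

`(lane % 4)*2 + (i % 2)`[14,6]->4
L=14->g=14>>2=3, t=14&3=2
[6]->row 3+8=11  col 2·2+0+8=12
col: 4 vs 12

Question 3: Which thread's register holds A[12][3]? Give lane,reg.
r=12->g=4,rb=1  c=3->cb=0,t=1,b0=1
L=4*4+1=17  i=0*4+1*2+1=3

17,3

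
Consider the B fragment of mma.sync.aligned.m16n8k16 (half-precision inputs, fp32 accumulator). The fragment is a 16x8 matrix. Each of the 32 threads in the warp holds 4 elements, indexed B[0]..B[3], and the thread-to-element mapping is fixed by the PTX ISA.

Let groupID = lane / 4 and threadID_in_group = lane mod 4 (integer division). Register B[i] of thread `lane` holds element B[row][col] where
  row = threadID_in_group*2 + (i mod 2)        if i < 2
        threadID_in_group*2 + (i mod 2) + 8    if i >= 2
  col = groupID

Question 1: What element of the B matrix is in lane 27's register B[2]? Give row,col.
14,6

lane 27->27/4=6, 27 mod 4=3
i=2  r:2·3+0+8->14  c:6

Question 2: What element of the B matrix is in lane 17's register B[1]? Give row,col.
3,4

lane 17=>17/4=4, 17 mod 4=1
i=1  r:2·1+1+0=>3  c:4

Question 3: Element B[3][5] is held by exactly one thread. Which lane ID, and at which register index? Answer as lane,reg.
21,1

c=5->g=5  r=3->rb=0,t=1,b0=1
L=5*4+1=21  i=0*2+1=1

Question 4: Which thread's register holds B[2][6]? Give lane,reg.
25,0

c:6=>grp=6  r:2=>rB=0,tig=1,lo=0
L=6*4+1=25  i=0*2+0=0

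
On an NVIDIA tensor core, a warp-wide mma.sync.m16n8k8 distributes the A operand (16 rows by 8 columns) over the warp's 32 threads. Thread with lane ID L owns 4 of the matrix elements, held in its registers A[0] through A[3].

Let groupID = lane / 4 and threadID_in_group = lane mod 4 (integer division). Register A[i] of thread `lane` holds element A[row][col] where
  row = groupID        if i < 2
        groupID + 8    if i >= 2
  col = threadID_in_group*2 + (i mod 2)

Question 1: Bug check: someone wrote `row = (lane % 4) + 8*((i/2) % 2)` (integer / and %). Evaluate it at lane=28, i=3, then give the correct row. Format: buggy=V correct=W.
`(lane % 4) + 8*((i/2) % 2)`[28,3]=>8
28: grp=7,tig=0
[3] (7+8,0*2+1) = (15,1)
row: 8 vs 15

buggy=8 correct=15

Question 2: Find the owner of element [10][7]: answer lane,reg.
11,3

r:10=>grp=2,rB=1  c:7=>tig=3,lo=1
L=2*4+3=11  i=1*2+1=3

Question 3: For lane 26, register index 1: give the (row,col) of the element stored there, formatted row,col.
L=26->g=26>>2=6, t=26&3=2
[1]->row 6+0=6  col 2·2+1=5

6,5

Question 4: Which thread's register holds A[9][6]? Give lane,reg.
7,2

r:9=>grp=1,rB=1  c:6=>tig=3,lo=0
L=1*4+3=7  i=1*2+0=2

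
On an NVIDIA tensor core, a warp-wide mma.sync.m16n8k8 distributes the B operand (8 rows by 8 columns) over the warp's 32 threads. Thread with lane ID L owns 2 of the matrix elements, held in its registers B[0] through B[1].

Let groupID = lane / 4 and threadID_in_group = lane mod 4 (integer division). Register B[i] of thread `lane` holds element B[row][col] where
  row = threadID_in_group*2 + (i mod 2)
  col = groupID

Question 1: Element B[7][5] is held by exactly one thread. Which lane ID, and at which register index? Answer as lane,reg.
c=5->g=5  r=7->t=3,b0=1
L=5*4+3=23  i=1=1

23,1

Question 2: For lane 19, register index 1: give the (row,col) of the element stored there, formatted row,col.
7,4

19: G=4,T=3
[1] (3*2+1,4) = (7,4)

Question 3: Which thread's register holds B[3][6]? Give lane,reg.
c=6→G=6  r=3→T=1,p=1
L=6*4+1=25  i=1=1

25,1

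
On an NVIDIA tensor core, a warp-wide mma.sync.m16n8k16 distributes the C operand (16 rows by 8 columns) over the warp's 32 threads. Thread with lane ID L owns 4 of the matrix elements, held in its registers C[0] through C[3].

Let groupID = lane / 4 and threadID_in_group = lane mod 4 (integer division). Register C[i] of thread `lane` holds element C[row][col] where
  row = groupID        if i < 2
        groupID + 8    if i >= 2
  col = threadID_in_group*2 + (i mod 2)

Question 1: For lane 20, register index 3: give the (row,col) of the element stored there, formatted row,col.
13,1

L=20->gid=20>>2=5, tid=20&3=0
[3]->row 5+8=13  col 0·2+1=1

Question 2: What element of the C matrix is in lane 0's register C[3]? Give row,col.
8,1

lane 0: g=0 (0/4), t=0 (0%4)
i=3: r=0+8=8, c=0*2+1=1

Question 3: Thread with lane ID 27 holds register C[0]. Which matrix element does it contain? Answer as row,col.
27: g=6,t=3
[0] (6+0,3*2+0) = (6,6)

6,6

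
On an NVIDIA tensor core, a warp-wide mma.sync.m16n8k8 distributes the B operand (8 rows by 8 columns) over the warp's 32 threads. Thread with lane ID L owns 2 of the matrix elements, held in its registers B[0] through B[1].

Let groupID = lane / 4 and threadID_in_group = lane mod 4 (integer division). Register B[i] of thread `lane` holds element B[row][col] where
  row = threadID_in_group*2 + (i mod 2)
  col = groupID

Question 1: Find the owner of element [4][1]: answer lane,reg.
c=1->g=1  r=4->t=2,b0=0
L=1*4+2=6  i=0=0

6,0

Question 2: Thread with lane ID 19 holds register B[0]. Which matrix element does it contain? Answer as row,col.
6,4

19: gr=4,th=3
[0] (3*2+0,4) = (6,4)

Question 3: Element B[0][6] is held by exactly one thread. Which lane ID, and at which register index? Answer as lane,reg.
24,0

c:6=>grp=6  r:0=>tig=0,lo=0
L=6*4+0=24  i=0=0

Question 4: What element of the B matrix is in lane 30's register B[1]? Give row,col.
5,7

L=30→G=30>>2=7, T=30&3=2
[1]→row 2·2+1=5  col G=7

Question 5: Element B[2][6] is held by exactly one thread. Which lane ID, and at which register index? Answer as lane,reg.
c:6=>grp=6  r:2=>tig=1,lo=0
L=6*4+1=25  i=0=0

25,0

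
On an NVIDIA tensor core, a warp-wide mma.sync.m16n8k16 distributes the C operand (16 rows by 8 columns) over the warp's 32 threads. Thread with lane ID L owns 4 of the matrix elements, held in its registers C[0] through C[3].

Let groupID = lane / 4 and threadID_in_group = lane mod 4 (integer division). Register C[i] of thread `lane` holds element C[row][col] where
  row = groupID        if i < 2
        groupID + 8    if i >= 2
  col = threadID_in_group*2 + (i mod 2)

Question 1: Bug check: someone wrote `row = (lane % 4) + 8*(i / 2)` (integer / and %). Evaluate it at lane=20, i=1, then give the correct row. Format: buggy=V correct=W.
buggy=0 correct=5

`(lane % 4) + 8*(i / 2)`[20,1]->0
L=20->gid=20>>2=5, tid=20&3=0
[1]->row 5+0=5  col 0·2+1=1
row: 0 vs 5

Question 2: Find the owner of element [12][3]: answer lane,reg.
r: 12->gid=4,r8=1  c: 3->tid=1,i&1=1
L=4*4+1=17  i=1*2+1=3

17,3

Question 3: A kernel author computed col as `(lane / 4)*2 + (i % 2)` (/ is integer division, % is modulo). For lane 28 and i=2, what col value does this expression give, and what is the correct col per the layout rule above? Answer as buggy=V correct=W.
buggy=14 correct=0

`(lane / 4)*2 + (i % 2)`[28,2]->14
28: gid=7,tid=0
[2] (7+8,0*2+0) = (15,0)
col: 14 vs 0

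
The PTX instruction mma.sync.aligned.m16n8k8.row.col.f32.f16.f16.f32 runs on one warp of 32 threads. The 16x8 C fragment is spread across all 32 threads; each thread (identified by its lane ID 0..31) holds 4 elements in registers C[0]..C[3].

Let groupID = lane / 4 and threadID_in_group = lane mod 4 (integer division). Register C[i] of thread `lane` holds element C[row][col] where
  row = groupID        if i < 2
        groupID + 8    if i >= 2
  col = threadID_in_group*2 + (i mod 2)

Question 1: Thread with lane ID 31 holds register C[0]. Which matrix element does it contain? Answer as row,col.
L=31->gid=31>>2=7, tid=31&3=3
[0]->row 7+0=7  col 3·2+0=6

7,6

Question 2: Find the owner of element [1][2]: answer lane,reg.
5,0

r:1=>grp=1,rB=0  c:2=>tig=1,lo=0
L=1*4+1=5  i=0*2+0=0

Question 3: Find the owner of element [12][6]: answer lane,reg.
r=12⇒gr=4,Rb=1  c=6⇒th=3,odd=0
L=4*4+3=19  i=1*2+0=2

19,2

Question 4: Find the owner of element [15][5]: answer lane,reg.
30,3

r=15->g=7,rb=1  c=5->t=2,b0=1
L=7*4+2=30  i=1*2+1=3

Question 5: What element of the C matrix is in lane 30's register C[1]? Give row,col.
L=30→G=30>>2=7, T=30&3=2
[1]→row 7+0=7  col 2·2+1=5

7,5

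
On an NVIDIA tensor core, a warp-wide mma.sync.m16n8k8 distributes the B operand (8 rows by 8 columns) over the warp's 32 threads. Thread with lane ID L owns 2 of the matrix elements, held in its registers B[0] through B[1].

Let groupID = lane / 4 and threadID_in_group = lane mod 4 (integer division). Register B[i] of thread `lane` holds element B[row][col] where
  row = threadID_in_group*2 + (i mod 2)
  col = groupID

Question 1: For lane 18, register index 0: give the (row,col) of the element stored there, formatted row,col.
4,4

18: g=4,t=2
[0] (2*2+0,4) = (4,4)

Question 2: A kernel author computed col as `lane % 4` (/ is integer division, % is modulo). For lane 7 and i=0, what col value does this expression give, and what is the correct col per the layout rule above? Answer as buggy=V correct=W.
buggy=3 correct=1

`lane % 4`[7,0]->3
lane 7: g=1 (7/4), t=3 (7%4)
i=0: r=3*2+0=6, c=g=1
col: 3 vs 1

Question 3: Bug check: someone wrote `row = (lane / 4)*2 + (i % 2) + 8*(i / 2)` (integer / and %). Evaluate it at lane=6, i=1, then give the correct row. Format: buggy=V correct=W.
buggy=3 correct=5

`(lane / 4)*2 + (i % 2) + 8*(i / 2)`[6,1]=>3
L=6=>grp=6>>2=1, tig=6&3=2
[1]=>row 2·2+1=5  col grp=1
row: 3 vs 5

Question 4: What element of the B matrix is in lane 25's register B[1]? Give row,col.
25: gid=6,tid=1
[1] (1*2+1,6) = (3,6)

3,6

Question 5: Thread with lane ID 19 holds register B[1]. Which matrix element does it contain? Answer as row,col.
19: g=4,t=3
[1] (3*2+1,4) = (7,4)

7,4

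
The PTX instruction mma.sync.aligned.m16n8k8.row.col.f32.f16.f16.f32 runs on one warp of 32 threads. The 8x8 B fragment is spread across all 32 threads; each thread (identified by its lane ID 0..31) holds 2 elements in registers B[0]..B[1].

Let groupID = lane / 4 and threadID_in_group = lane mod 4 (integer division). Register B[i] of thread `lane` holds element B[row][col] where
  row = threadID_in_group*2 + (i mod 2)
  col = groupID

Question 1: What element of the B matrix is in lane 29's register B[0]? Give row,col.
2,7

lane 29=>29/4=7, 29 mod 4=1
i=0  r:2·1+0=>2  c:7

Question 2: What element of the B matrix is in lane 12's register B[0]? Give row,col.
0,3

lane 12→12/4=3, 12 mod 4=0
i=0  r:2·0+0→0  c:3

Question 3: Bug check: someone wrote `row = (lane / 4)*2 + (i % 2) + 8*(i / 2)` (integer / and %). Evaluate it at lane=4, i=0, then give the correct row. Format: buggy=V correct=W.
`(lane / 4)*2 + (i % 2) + 8*(i / 2)`[4,0]=>2
4: grp=1,tig=0
[0] (0*2+0,1) = (0,1)
row: 2 vs 0

buggy=2 correct=0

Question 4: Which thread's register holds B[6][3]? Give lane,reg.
15,0

c:3=>grp=3  r:6=>tig=3,lo=0
L=3*4+3=15  i=0=0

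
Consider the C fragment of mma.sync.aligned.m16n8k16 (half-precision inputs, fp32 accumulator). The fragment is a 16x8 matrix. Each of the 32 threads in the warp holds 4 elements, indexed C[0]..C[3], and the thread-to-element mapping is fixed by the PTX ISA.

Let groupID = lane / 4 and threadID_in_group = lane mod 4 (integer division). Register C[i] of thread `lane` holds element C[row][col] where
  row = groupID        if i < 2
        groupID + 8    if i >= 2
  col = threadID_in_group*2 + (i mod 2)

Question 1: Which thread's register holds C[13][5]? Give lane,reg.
22,3

r: 13->gid=5,r8=1  c: 5->tid=2,i&1=1
L=5*4+2=22  i=1*2+1=3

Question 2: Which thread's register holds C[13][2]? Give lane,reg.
21,2

r=13->g=5,rb=1  c=2->t=1,b0=0
L=5*4+1=21  i=1*2+0=2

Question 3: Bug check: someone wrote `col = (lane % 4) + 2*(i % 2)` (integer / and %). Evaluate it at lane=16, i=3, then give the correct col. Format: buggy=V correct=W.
buggy=2 correct=1

`(lane % 4) + 2*(i % 2)`[16,3]⇒2
lane 16⇒16/4=4, 16 mod 4=0
i=3  r:4+8⇒12  c:2·0+1⇒1
col: 2 vs 1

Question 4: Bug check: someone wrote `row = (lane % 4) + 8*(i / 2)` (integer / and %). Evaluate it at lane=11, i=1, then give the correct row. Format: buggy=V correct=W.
buggy=3 correct=2

`(lane % 4) + 8*(i / 2)`[11,1]→3
11: G=2,T=3
[1] (2+0,3*2+1) = (2,7)
row: 3 vs 2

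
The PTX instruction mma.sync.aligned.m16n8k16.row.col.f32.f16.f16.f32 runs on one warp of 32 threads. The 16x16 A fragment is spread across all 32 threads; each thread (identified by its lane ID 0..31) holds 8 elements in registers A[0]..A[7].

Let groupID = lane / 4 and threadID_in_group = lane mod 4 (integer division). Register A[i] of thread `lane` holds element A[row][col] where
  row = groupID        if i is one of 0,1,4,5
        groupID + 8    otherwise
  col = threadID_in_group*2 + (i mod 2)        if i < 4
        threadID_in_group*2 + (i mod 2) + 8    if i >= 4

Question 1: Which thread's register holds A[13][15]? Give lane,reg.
r:13=>grp=5,rB=1  c:15=>cB=1,tig=3,lo=1
L=5*4+3=23  i=1*4+1*2+1=7

23,7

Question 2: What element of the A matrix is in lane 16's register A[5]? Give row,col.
4,9

lane 16->16/4=4, 16 mod 4=0
i=5  r:4+0->4  c:2·0+1+8->9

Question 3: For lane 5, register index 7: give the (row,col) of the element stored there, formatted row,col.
lane 5=>5/4=1, 5 mod 4=1
i=7  r:1+8=>9  c:2·1+1+8=>11

9,11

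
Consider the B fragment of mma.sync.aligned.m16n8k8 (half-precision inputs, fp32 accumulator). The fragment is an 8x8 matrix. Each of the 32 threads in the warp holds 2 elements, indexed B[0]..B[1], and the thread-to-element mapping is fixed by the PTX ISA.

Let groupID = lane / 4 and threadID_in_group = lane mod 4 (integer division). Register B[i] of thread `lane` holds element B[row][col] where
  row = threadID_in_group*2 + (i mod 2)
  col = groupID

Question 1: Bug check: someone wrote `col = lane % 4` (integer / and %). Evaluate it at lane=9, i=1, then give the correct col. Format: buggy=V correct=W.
buggy=1 correct=2

`lane % 4`[9,1]⇒1
9: gr=2,th=1
[1] (1*2+1,2) = (3,2)
col: 1 vs 2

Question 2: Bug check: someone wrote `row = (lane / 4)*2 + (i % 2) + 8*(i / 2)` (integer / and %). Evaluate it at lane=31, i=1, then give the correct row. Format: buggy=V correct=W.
buggy=15 correct=7

`(lane / 4)*2 + (i % 2) + 8*(i / 2)`[31,1]=>15
lane 31=>31/4=7, 31 mod 4=3
i=1  r:2·3+1=>7  c:7
row: 15 vs 7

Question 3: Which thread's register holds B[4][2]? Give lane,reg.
10,0

c:2=>grp=2  r:4=>tig=2,lo=0
L=2*4+2=10  i=0=0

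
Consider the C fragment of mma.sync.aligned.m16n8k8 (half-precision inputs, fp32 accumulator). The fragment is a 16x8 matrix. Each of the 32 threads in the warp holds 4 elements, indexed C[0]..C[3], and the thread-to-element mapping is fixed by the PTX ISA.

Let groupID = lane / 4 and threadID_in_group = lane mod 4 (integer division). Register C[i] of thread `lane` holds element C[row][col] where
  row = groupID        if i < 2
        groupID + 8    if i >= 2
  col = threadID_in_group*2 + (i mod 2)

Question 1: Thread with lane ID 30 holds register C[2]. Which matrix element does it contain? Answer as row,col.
lane 30: g=7 (30/4), t=2 (30%4)
i=2: r=7+8=15, c=2*2+0=4

15,4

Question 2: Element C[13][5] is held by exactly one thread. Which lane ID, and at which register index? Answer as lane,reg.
22,3

r=13⇒gr=5,Rb=1  c=5⇒th=2,odd=1
L=5*4+2=22  i=1*2+1=3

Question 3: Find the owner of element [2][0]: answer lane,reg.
8,0

r=2->g=2,rb=0  c=0->t=0,b0=0
L=2*4+0=8  i=0*2+0=0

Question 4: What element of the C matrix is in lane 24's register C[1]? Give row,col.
lane 24: gr=6 (24/4), th=0 (24%4)
i=1: r=6+0=6, c=0*2+1=1

6,1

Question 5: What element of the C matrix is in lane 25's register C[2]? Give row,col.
14,2

L=25->g=25>>2=6, t=25&3=1
[2]->row 6+8=14  col 1·2+0=2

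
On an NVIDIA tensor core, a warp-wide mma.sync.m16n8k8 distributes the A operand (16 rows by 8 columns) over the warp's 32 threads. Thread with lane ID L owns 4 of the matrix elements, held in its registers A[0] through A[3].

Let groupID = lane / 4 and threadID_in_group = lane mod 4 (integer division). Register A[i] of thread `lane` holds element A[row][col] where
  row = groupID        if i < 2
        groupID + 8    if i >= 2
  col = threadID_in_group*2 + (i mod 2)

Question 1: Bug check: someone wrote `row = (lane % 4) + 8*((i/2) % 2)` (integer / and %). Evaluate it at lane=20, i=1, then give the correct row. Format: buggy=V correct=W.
`(lane % 4) + 8*((i/2) % 2)`[20,1]->0
lane 20: gid=5 (20/4), tid=0 (20%4)
i=1: r=5+0=5, c=0*2+1=1
row: 0 vs 5

buggy=0 correct=5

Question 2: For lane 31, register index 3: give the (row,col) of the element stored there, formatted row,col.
15,7

lane 31->31/4=7, 31 mod 4=3
i=3  r:7+8->15  c:2·3+1->7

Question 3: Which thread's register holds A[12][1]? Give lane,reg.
r:12=>grp=4,rB=1  c:1=>tig=0,lo=1
L=4*4+0=16  i=1*2+1=3

16,3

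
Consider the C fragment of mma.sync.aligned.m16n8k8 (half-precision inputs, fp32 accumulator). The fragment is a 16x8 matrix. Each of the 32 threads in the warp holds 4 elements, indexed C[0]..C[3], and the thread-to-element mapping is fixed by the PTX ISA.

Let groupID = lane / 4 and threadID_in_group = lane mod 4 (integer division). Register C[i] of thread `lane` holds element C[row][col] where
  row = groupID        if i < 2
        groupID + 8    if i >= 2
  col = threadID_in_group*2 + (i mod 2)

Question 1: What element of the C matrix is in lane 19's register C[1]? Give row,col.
lane 19: gr=4 (19/4), th=3 (19%4)
i=1: r=4+0=4, c=3*2+1=7

4,7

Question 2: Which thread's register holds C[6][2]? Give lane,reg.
25,0

r=6⇒gr=6,Rb=0  c=2⇒th=1,odd=0
L=6*4+1=25  i=0*2+0=0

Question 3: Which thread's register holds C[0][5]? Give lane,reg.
2,1

r: 0->gid=0,r8=0  c: 5->tid=2,i&1=1
L=0*4+2=2  i=0*2+1=1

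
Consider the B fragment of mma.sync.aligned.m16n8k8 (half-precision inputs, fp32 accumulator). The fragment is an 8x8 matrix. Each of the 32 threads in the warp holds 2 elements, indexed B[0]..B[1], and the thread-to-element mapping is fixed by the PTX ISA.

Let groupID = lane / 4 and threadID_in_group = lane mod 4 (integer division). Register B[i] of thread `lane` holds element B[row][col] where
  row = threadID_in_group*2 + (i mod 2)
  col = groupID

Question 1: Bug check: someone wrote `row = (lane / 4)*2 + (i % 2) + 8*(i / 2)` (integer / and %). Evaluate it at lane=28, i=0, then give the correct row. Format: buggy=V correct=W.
`(lane / 4)*2 + (i % 2) + 8*(i / 2)`[28,0]→14
28: G=7,T=0
[0] (0*2+0,7) = (0,7)
row: 14 vs 0

buggy=14 correct=0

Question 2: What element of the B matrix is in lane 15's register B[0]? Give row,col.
L=15->gid=15>>2=3, tid=15&3=3
[0]->row 3·2+0=6  col gid=3

6,3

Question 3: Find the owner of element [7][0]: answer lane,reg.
3,1

c=0⇒gr=0  r=7⇒th=3,odd=1
L=0*4+3=3  i=1=1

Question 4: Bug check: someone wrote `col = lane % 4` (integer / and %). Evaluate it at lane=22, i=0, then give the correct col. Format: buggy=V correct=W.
`lane % 4`[22,0]->2
L=22->gid=22>>2=5, tid=22&3=2
[0]->row 2·2+0=4  col gid=5
col: 2 vs 5

buggy=2 correct=5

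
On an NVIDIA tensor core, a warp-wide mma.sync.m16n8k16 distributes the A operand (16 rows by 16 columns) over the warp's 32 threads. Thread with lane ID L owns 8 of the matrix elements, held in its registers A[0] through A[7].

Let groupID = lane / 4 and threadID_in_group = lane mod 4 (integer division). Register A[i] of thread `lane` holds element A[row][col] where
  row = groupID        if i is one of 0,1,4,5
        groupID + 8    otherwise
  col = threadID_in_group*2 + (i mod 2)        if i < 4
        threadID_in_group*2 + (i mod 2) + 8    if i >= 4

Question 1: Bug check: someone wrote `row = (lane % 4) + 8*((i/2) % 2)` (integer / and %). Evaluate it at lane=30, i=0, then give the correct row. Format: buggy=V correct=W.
`(lane % 4) + 8*((i/2) % 2)`[30,0]=>2
30: grp=7,tig=2
[0] (7+0,2*2+0+0) = (7,4)
row: 2 vs 7

buggy=2 correct=7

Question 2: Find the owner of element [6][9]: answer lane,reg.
r=6->g=6,rb=0  c=9->cb=1,t=0,b0=1
L=6*4+0=24  i=1*4+0*2+1=5

24,5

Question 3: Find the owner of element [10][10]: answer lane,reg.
9,6

r=10→G=2,rhi=1  c=10→chi=1,T=1,p=0
L=2*4+1=9  i=1*4+1*2+0=6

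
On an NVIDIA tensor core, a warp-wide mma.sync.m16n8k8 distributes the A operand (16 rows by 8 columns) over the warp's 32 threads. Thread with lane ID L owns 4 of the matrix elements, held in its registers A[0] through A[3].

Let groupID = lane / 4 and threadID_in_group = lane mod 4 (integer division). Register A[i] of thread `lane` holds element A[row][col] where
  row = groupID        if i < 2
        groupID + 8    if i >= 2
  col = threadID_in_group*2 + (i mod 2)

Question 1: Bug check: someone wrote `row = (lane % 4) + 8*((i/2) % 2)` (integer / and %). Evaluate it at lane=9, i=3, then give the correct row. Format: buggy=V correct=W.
`(lane % 4) + 8*((i/2) % 2)`[9,3]→9
lane 9: G=2 (9/4), T=1 (9%4)
i=3: r=2+8=10, c=1*2+1=3
row: 9 vs 10

buggy=9 correct=10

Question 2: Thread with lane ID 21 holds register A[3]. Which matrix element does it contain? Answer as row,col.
lane 21: grp=5 (21/4), tig=1 (21%4)
i=3: r=5+8=13, c=1*2+1=3

13,3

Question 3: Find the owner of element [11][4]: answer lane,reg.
14,2

r:11=>grp=3,rB=1  c:4=>tig=2,lo=0
L=3*4+2=14  i=1*2+0=2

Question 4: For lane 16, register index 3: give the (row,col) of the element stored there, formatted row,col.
12,1

lane 16: g=4 (16/4), t=0 (16%4)
i=3: r=4+8=12, c=0*2+1=1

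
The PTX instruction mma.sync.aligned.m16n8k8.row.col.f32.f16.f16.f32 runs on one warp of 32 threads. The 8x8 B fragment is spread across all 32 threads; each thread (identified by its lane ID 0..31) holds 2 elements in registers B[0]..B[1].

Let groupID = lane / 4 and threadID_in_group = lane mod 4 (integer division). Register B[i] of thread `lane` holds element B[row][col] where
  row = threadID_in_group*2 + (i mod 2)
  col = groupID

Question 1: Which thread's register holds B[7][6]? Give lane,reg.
c: 6->gid=6  r: 7->tid=3,i&1=1
L=6*4+3=27  i=1=1

27,1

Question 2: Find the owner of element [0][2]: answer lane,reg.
c=2→G=2  r=0→T=0,p=0
L=2*4+0=8  i=0=0

8,0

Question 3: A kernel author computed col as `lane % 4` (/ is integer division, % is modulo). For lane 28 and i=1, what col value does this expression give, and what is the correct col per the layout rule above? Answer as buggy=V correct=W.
buggy=0 correct=7

`lane % 4`[28,1]->0
lane 28->28/4=7, 28 mod 4=0
i=1  r:2·0+1->1  c:7
col: 0 vs 7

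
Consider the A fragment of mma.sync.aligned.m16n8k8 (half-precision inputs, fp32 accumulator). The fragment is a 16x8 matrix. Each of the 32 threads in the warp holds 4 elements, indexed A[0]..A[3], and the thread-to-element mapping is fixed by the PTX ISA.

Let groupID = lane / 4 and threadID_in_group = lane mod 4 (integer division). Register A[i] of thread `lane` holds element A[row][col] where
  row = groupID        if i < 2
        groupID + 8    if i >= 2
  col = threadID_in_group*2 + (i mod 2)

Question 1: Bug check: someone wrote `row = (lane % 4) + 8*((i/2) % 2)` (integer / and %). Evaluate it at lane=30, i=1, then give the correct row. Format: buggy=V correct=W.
`(lane % 4) + 8*((i/2) % 2)`[30,1]->2
lane 30->30/4=7, 30 mod 4=2
i=1  r:7+0->7  c:2·2+1->5
row: 2 vs 7

buggy=2 correct=7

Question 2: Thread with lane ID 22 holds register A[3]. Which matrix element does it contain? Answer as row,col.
13,5

L=22->g=22>>2=5, t=22&3=2
[3]->row 5+8=13  col 2·2+1=5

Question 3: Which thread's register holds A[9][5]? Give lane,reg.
6,3

r:9=>grp=1,rB=1  c:5=>tig=2,lo=1
L=1*4+2=6  i=1*2+1=3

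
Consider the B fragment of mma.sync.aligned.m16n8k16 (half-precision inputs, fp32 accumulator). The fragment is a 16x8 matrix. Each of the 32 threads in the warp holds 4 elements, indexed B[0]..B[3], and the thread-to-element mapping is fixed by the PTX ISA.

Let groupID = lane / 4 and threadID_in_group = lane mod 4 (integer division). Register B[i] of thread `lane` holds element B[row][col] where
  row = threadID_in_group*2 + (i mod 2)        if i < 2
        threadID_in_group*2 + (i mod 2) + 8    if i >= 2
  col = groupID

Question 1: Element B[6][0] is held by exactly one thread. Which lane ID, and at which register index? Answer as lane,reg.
3,0

c: 0->gid=0  r: 6->r8=0,tid=3,i&1=0
L=0*4+3=3  i=0*2+0=0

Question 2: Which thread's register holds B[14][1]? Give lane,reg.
7,2

c=1⇒gr=1  r=14⇒Rb=1,th=3,odd=0
L=1*4+3=7  i=1*2+0=2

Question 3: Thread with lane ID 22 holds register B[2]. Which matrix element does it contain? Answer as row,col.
12,5

22: G=5,T=2
[2] (2*2+0+8,5) = (12,5)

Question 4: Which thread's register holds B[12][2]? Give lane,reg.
10,2

c=2→G=2  r=12→rhi=1,T=2,p=0
L=2*4+2=10  i=1*2+0=2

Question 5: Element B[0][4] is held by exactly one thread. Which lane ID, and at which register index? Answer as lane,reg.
c: 4->gid=4  r: 0->r8=0,tid=0,i&1=0
L=4*4+0=16  i=0*2+0=0

16,0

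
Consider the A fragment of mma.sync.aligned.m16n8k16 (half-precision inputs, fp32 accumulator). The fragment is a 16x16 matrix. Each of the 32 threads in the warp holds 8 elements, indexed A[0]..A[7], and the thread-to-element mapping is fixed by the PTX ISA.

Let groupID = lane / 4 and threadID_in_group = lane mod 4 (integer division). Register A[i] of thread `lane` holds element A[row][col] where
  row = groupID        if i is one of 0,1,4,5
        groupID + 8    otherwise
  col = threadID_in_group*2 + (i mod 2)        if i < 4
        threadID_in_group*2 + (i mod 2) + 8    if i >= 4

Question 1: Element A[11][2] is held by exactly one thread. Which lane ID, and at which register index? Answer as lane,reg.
13,2

r:11=>grp=3,rB=1  c:2=>cB=0,tig=1,lo=0
L=3*4+1=13  i=0*4+1*2+0=2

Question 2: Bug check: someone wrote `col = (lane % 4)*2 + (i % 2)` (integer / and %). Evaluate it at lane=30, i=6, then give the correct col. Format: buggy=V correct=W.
`(lane % 4)*2 + (i % 2)`[30,6]->4
lane 30->30/4=7, 30 mod 4=2
i=6  r:7+8->15  c:2·2+0+8->12
col: 4 vs 12

buggy=4 correct=12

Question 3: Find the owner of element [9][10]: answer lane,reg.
5,6

r=9->g=1,rb=1  c=10->cb=1,t=1,b0=0
L=1*4+1=5  i=1*4+1*2+0=6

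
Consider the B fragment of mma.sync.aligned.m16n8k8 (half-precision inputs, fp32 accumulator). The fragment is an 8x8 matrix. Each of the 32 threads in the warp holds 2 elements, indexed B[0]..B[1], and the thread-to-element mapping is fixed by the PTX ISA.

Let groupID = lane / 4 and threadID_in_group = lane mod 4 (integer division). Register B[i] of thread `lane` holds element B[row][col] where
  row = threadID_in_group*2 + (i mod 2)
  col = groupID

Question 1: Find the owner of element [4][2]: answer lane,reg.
c=2->g=2  r=4->t=2,b0=0
L=2*4+2=10  i=0=0

10,0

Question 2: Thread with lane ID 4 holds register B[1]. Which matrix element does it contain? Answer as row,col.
1,1

lane 4→4/4=1, 4 mod 4=0
i=1  r:2·0+1→1  c:1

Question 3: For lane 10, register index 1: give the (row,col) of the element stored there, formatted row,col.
5,2

L=10->gid=10>>2=2, tid=10&3=2
[1]->row 2·2+1=5  col gid=2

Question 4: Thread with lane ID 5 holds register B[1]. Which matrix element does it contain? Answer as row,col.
3,1

lane 5: G=1 (5/4), T=1 (5%4)
i=1: r=1*2+1=3, c=G=1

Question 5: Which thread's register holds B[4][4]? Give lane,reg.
18,0

c=4->g=4  r=4->t=2,b0=0
L=4*4+2=18  i=0=0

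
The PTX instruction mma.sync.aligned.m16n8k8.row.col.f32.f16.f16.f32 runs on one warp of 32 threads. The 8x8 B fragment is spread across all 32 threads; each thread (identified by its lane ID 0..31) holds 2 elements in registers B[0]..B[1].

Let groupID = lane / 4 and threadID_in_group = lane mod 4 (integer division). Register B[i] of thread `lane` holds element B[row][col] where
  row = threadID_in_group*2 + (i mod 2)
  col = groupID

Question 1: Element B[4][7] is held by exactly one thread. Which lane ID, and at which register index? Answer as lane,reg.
c=7⇒gr=7  r=4⇒th=2,odd=0
L=7*4+2=30  i=0=0

30,0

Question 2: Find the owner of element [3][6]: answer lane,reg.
25,1

c=6->g=6  r=3->t=1,b0=1
L=6*4+1=25  i=1=1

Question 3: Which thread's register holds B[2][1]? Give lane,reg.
5,0

c=1→G=1  r=2→T=1,p=0
L=1*4+1=5  i=0=0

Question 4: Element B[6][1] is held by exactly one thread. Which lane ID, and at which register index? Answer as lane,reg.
c=1→G=1  r=6→T=3,p=0
L=1*4+3=7  i=0=0

7,0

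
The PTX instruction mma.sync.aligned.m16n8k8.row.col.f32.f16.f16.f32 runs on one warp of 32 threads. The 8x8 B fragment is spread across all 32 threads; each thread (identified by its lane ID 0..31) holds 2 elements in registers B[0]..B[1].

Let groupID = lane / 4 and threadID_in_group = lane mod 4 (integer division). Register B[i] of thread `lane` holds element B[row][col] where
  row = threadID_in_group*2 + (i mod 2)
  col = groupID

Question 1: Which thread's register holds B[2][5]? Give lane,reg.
21,0

c: 5->gid=5  r: 2->tid=1,i&1=0
L=5*4+1=21  i=0=0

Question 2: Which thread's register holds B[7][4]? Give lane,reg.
19,1

c:4=>grp=4  r:7=>tig=3,lo=1
L=4*4+3=19  i=1=1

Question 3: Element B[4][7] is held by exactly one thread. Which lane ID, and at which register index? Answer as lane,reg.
c=7→G=7  r=4→T=2,p=0
L=7*4+2=30  i=0=0

30,0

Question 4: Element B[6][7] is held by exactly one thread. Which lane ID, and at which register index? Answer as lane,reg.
c=7→G=7  r=6→T=3,p=0
L=7*4+3=31  i=0=0

31,0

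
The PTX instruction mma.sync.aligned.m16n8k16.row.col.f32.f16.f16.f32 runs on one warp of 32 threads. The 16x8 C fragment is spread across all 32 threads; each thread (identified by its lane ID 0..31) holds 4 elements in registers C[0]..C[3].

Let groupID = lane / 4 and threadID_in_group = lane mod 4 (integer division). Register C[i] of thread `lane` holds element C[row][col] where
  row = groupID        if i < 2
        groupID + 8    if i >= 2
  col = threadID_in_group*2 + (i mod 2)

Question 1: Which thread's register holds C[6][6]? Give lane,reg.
r=6->g=6,rb=0  c=6->t=3,b0=0
L=6*4+3=27  i=0*2+0=0

27,0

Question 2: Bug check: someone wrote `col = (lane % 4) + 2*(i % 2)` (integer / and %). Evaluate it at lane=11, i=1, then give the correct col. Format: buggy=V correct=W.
`(lane % 4) + 2*(i % 2)`[11,1]→5
L=11→G=11>>2=2, T=11&3=3
[1]→row 2+0=2  col 3·2+1=7
col: 5 vs 7

buggy=5 correct=7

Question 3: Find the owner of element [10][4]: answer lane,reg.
r:10=>grp=2,rB=1  c:4=>tig=2,lo=0
L=2*4+2=10  i=1*2+0=2

10,2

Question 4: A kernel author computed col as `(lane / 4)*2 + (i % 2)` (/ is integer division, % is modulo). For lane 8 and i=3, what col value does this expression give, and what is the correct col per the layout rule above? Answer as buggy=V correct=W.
buggy=5 correct=1

`(lane / 4)*2 + (i % 2)`[8,3]->5
L=8->gid=8>>2=2, tid=8&3=0
[3]->row 2+8=10  col 0·2+1=1
col: 5 vs 1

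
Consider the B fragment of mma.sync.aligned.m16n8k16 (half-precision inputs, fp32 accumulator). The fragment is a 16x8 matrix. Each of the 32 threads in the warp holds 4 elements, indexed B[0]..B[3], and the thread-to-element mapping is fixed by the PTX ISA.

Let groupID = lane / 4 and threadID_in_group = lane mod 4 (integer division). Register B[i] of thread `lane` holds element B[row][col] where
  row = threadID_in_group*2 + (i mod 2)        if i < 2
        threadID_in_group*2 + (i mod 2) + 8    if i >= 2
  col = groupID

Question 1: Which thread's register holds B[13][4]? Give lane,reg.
c=4->g=4  r=13->rb=1,t=2,b0=1
L=4*4+2=18  i=1*2+1=3

18,3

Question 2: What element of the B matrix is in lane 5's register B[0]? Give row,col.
L=5→G=5>>2=1, T=5&3=1
[0]→row 1·2+0+0=2  col G=1

2,1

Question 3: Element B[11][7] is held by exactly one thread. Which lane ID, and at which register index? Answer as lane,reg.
c: 7->gid=7  r: 11->r8=1,tid=1,i&1=1
L=7*4+1=29  i=1*2+1=3

29,3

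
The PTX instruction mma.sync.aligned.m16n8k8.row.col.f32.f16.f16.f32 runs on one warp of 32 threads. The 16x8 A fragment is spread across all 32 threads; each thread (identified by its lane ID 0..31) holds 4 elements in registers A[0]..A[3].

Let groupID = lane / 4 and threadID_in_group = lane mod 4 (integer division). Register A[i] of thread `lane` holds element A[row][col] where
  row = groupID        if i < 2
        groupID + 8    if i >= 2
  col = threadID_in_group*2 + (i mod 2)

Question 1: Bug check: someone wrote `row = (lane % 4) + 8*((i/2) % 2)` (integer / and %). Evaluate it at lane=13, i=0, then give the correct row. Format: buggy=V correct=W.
`(lane % 4) + 8*((i/2) % 2)`[13,0]->1
13: gid=3,tid=1
[0] (3+0,1*2+0) = (3,2)
row: 1 vs 3

buggy=1 correct=3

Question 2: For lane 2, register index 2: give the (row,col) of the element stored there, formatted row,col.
8,4

2: grp=0,tig=2
[2] (0+8,2*2+0) = (8,4)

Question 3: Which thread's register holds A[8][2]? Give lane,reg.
r=8→G=0,rhi=1  c=2→T=1,p=0
L=0*4+1=1  i=1*2+0=2

1,2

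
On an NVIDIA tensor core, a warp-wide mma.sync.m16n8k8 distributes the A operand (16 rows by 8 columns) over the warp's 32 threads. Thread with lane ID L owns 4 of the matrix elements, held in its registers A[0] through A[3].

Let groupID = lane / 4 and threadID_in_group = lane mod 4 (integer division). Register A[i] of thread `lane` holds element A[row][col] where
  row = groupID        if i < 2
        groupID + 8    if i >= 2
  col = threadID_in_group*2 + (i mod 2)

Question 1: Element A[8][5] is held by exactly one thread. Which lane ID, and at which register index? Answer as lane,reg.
2,3

r: 8->gid=0,r8=1  c: 5->tid=2,i&1=1
L=0*4+2=2  i=1*2+1=3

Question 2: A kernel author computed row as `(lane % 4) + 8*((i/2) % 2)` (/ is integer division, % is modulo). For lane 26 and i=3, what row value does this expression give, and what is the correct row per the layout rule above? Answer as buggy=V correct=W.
buggy=10 correct=14

`(lane % 4) + 8*((i/2) % 2)`[26,3]=>10
lane 26: grp=6 (26/4), tig=2 (26%4)
i=3: r=6+8=14, c=2*2+1=5
row: 10 vs 14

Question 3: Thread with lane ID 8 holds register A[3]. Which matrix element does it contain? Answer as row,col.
8: gid=2,tid=0
[3] (2+8,0*2+1) = (10,1)

10,1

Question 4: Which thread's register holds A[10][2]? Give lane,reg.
r=10⇒gr=2,Rb=1  c=2⇒th=1,odd=0
L=2*4+1=9  i=1*2+0=2

9,2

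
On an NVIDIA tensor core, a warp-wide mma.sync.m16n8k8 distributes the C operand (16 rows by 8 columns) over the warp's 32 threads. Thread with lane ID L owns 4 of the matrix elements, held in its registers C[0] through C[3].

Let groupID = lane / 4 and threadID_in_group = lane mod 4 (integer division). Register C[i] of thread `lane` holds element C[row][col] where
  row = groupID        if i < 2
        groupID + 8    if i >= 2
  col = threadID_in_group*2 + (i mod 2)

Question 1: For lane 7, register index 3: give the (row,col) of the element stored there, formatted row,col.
lane 7->7/4=1, 7 mod 4=3
i=3  r:1+8->9  c:2·3+1->7

9,7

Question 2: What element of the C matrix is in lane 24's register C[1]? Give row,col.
L=24=>grp=24>>2=6, tig=24&3=0
[1]=>row 6+0=6  col 0·2+1=1

6,1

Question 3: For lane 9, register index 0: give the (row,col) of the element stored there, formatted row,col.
9: gid=2,tid=1
[0] (2+0,1*2+0) = (2,2)

2,2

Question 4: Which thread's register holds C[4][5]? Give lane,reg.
18,1

r=4→G=4,rhi=0  c=5→T=2,p=1
L=4*4+2=18  i=0*2+1=1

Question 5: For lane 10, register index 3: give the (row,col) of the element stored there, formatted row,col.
L=10=>grp=10>>2=2, tig=10&3=2
[3]=>row 2+8=10  col 2·2+1=5

10,5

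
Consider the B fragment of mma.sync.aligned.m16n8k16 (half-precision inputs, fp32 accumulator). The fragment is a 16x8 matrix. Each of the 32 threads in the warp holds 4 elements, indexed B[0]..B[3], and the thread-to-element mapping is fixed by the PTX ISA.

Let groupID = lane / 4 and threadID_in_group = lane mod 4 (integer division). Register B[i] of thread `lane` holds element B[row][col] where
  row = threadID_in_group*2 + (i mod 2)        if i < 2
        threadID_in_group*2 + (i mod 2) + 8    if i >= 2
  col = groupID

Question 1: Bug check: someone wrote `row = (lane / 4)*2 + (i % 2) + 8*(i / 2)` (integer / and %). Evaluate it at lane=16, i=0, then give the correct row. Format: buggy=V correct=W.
`(lane / 4)*2 + (i % 2) + 8*(i / 2)`[16,0]→8
lane 16: G=4 (16/4), T=0 (16%4)
i=0: r=0*2+0+0=0, c=G=4
row: 8 vs 0

buggy=8 correct=0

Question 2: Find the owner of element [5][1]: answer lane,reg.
c: 1->gid=1  r: 5->r8=0,tid=2,i&1=1
L=1*4+2=6  i=0*2+1=1

6,1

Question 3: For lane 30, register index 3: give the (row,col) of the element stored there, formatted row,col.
13,7

L=30->gid=30>>2=7, tid=30&3=2
[3]->row 2·2+1+8=13  col gid=7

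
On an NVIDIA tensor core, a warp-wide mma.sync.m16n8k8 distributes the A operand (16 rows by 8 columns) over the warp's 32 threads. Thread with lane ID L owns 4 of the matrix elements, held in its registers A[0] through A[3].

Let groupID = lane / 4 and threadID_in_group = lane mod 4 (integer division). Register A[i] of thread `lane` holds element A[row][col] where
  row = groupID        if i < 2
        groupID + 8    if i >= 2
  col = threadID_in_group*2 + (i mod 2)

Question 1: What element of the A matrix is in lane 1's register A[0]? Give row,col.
0,2

lane 1: gr=0 (1/4), th=1 (1%4)
i=0: r=0+0=0, c=1*2+0=2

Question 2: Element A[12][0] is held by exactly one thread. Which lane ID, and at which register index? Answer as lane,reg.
16,2

r=12→G=4,rhi=1  c=0→T=0,p=0
L=4*4+0=16  i=1*2+0=2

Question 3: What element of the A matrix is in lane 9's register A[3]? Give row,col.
10,3

lane 9->9/4=2, 9 mod 4=1
i=3  r:2+8->10  c:2·1+1->3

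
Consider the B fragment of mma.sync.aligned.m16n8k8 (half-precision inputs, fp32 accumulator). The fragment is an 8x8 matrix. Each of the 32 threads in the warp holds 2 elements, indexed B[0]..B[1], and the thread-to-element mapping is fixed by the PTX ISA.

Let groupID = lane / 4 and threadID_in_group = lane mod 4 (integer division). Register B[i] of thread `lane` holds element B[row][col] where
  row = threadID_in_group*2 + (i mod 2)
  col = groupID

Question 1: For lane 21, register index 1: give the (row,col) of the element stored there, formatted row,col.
lane 21->21/4=5, 21 mod 4=1
i=1  r:2·1+1->3  c:5

3,5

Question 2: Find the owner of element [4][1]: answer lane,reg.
6,0

c:1=>grp=1  r:4=>tig=2,lo=0
L=1*4+2=6  i=0=0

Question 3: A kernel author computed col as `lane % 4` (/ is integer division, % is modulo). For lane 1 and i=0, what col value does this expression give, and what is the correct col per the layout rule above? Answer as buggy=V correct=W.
`lane % 4`[1,0]→1
lane 1: G=0 (1/4), T=1 (1%4)
i=0: r=1*2+0=2, c=G=0
col: 1 vs 0

buggy=1 correct=0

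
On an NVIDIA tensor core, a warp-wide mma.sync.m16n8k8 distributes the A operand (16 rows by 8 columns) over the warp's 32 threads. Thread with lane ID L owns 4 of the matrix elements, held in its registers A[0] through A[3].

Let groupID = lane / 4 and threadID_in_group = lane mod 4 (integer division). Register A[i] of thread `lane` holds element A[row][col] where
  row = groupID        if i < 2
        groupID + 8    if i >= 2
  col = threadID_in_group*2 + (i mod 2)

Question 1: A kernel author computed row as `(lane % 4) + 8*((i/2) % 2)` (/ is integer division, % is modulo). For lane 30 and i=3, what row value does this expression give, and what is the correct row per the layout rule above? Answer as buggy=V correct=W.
`(lane % 4) + 8*((i/2) % 2)`[30,3]=>10
lane 30=>30/4=7, 30 mod 4=2
i=3  r:7+8=>15  c:2·2+1=>5
row: 10 vs 15

buggy=10 correct=15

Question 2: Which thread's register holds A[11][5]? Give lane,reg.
14,3

r:11=>grp=3,rB=1  c:5=>tig=2,lo=1
L=3*4+2=14  i=1*2+1=3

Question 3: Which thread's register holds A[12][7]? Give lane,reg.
19,3

r: 12->gid=4,r8=1  c: 7->tid=3,i&1=1
L=4*4+3=19  i=1*2+1=3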